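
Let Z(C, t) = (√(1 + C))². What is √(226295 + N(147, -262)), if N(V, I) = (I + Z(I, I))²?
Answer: 12*√3471 ≈ 706.98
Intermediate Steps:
Z(C, t) = 1 + C
N(V, I) = (1 + 2*I)² (N(V, I) = (I + (1 + I))² = (1 + 2*I)²)
√(226295 + N(147, -262)) = √(226295 + (1 + 2*(-262))²) = √(226295 + (1 - 524)²) = √(226295 + (-523)²) = √(226295 + 273529) = √499824 = 12*√3471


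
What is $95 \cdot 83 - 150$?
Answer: $7735$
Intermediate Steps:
$95 \cdot 83 - 150 = 7885 - 150 = 7735$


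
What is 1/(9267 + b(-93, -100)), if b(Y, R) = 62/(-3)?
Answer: 3/27739 ≈ 0.00010815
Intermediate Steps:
b(Y, R) = -62/3 (b(Y, R) = 62*(-⅓) = -62/3)
1/(9267 + b(-93, -100)) = 1/(9267 - 62/3) = 1/(27739/3) = 3/27739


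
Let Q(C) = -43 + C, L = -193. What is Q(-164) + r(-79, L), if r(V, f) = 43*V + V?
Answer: -3683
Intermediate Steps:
r(V, f) = 44*V
Q(-164) + r(-79, L) = (-43 - 164) + 44*(-79) = -207 - 3476 = -3683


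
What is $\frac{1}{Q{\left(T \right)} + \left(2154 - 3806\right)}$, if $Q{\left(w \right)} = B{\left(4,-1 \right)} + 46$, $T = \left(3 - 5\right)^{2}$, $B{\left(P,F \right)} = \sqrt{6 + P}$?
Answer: $- \frac{803}{1289613} - \frac{\sqrt{10}}{2579226} \approx -0.00062389$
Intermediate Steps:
$T = 4$ ($T = \left(-2\right)^{2} = 4$)
$Q{\left(w \right)} = 46 + \sqrt{10}$ ($Q{\left(w \right)} = \sqrt{6 + 4} + 46 = \sqrt{10} + 46 = 46 + \sqrt{10}$)
$\frac{1}{Q{\left(T \right)} + \left(2154 - 3806\right)} = \frac{1}{\left(46 + \sqrt{10}\right) + \left(2154 - 3806\right)} = \frac{1}{\left(46 + \sqrt{10}\right) - 1652} = \frac{1}{-1606 + \sqrt{10}}$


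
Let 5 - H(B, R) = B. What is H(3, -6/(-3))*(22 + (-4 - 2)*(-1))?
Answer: 56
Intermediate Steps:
H(B, R) = 5 - B
H(3, -6/(-3))*(22 + (-4 - 2)*(-1)) = (5 - 1*3)*(22 + (-4 - 2)*(-1)) = (5 - 3)*(22 - 6*(-1)) = 2*(22 + 6) = 2*28 = 56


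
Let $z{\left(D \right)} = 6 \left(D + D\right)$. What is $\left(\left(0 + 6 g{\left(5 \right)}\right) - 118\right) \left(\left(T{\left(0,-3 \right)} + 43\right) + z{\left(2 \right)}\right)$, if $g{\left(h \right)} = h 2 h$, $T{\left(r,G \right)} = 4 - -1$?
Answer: $13104$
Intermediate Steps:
$T{\left(r,G \right)} = 5$ ($T{\left(r,G \right)} = 4 + 1 = 5$)
$z{\left(D \right)} = 12 D$ ($z{\left(D \right)} = 6 \cdot 2 D = 12 D$)
$g{\left(h \right)} = 2 h^{2}$ ($g{\left(h \right)} = 2 h h = 2 h^{2}$)
$\left(\left(0 + 6 g{\left(5 \right)}\right) - 118\right) \left(\left(T{\left(0,-3 \right)} + 43\right) + z{\left(2 \right)}\right) = \left(\left(0 + 6 \cdot 2 \cdot 5^{2}\right) - 118\right) \left(\left(5 + 43\right) + 12 \cdot 2\right) = \left(\left(0 + 6 \cdot 2 \cdot 25\right) - 118\right) \left(48 + 24\right) = \left(\left(0 + 6 \cdot 50\right) - 118\right) 72 = \left(\left(0 + 300\right) - 118\right) 72 = \left(300 - 118\right) 72 = 182 \cdot 72 = 13104$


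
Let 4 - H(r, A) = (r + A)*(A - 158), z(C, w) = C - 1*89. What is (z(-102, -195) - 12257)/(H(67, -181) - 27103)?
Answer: 12448/65745 ≈ 0.18934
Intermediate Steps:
z(C, w) = -89 + C (z(C, w) = C - 89 = -89 + C)
H(r, A) = 4 - (-158 + A)*(A + r) (H(r, A) = 4 - (r + A)*(A - 158) = 4 - (A + r)*(-158 + A) = 4 - (-158 + A)*(A + r))
(z(-102, -195) - 12257)/(H(67, -181) - 27103) = ((-89 - 102) - 12257)/((4 - 1*(-181)**2 + 158*(-181) + 158*67 - 1*(-181)*67) - 27103) = (-191 - 12257)/((4 - 1*32761 - 28598 + 10586 + 12127) - 27103) = -12448/((4 - 32761 - 28598 + 10586 + 12127) - 27103) = -12448/(-38642 - 27103) = -12448/(-65745) = -12448*(-1/65745) = 12448/65745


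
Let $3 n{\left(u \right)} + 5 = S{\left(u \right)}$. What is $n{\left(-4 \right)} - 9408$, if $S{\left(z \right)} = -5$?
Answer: $- \frac{28234}{3} \approx -9411.3$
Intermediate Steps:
$n{\left(u \right)} = - \frac{10}{3}$ ($n{\left(u \right)} = - \frac{5}{3} + \frac{1}{3} \left(-5\right) = - \frac{5}{3} - \frac{5}{3} = - \frac{10}{3}$)
$n{\left(-4 \right)} - 9408 = - \frac{10}{3} - 9408 = - \frac{28234}{3}$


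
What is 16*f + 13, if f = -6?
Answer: -83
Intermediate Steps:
16*f + 13 = 16*(-6) + 13 = -96 + 13 = -83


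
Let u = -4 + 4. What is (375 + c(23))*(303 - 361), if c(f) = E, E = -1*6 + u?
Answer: -21402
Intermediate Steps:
u = 0
E = -6 (E = -1*6 + 0 = -6 + 0 = -6)
c(f) = -6
(375 + c(23))*(303 - 361) = (375 - 6)*(303 - 361) = 369*(-58) = -21402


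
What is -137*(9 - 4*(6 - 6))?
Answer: -1233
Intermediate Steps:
-137*(9 - 4*(6 - 6)) = -137*(9 - 4*0) = -137*(9 + 0) = -137*9 = -1233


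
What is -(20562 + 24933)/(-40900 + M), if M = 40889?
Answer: 45495/11 ≈ 4135.9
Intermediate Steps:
-(20562 + 24933)/(-40900 + M) = -(20562 + 24933)/(-40900 + 40889) = -45495/(-11) = -45495*(-1)/11 = -1*(-45495/11) = 45495/11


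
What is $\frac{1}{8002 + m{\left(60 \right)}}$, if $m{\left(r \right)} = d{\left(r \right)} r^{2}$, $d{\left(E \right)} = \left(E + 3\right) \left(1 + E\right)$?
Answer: $\frac{1}{13842802} \approx 7.224 \cdot 10^{-8}$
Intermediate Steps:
$d{\left(E \right)} = \left(1 + E\right) \left(3 + E\right)$ ($d{\left(E \right)} = \left(3 + E\right) \left(1 + E\right) = \left(1 + E\right) \left(3 + E\right)$)
$m{\left(r \right)} = r^{2} \left(3 + r^{2} + 4 r\right)$ ($m{\left(r \right)} = \left(3 + r^{2} + 4 r\right) r^{2} = r^{2} \left(3 + r^{2} + 4 r\right)$)
$\frac{1}{8002 + m{\left(60 \right)}} = \frac{1}{8002 + 60^{2} \left(3 + 60^{2} + 4 \cdot 60\right)} = \frac{1}{8002 + 3600 \left(3 + 3600 + 240\right)} = \frac{1}{8002 + 3600 \cdot 3843} = \frac{1}{8002 + 13834800} = \frac{1}{13842802}$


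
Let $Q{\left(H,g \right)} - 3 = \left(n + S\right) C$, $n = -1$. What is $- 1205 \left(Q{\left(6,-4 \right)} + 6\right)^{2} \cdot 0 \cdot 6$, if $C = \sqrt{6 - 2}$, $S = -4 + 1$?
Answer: $0$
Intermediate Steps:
$S = -3$
$C = 2$ ($C = \sqrt{4} = 2$)
$Q{\left(H,g \right)} = -5$ ($Q{\left(H,g \right)} = 3 + \left(-1 - 3\right) 2 = 3 - 8 = -5$)
$- 1205 \left(Q{\left(6,-4 \right)} + 6\right)^{2} \cdot 0 \cdot 6 = - 1205 \left(-5 + 6\right)^{2} \cdot 0 \cdot 6 = - 1205 \cdot 1^{2} \cdot 0 \cdot 6 = - 1205 \cdot 1 \cdot 0 \cdot 6 = - 1205 \cdot 0 \cdot 6 = \left(-1205\right) 0 = 0$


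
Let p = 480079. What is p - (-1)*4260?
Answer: 484339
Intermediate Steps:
p - (-1)*4260 = 480079 - (-1)*4260 = 480079 - 1*(-4260) = 480079 + 4260 = 484339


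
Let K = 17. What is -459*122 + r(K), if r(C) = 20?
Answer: -55978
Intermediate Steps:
-459*122 + r(K) = -459*122 + 20 = -55998 + 20 = -55978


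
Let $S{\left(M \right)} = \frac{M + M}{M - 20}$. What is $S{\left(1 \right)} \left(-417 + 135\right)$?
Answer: $\frac{564}{19} \approx 29.684$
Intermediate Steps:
$S{\left(M \right)} = \frac{2 M}{-20 + M}$
$S{\left(1 \right)} \left(-417 + 135\right) = 2 \cdot 1 \frac{1}{-20 + 1} \left(-417 + 135\right) = 2 \cdot 1 \frac{1}{-19} \left(-282\right) = 2 \cdot 1 \left(- \frac{1}{19}\right) \left(-282\right) = \left(- \frac{2}{19}\right) \left(-282\right) = \frac{564}{19}$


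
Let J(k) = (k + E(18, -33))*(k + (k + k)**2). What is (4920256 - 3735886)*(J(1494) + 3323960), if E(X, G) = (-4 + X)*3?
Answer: 16248665668485360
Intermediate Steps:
E(X, G) = -12 + 3*X
J(k) = (42 + k)*(k + 4*k**2) (J(k) = (k + (-12 + 3*18))*(k + (k + k)**2) = (k + (-12 + 54))*(k + (2*k)**2) = (k + 42)*(k + 4*k**2) = (42 + k)*(k + 4*k**2))
(4920256 - 3735886)*(J(1494) + 3323960) = (4920256 - 3735886)*(1494*(42 + 4*1494**2 + 169*1494) + 3323960) = 1184370*(1494*(42 + 4*2232036 + 252486) + 3323960) = 1184370*(1494*(42 + 8928144 + 252486) + 3323960) = 1184370*(1494*9180672 + 3323960) = 1184370*(13715923968 + 3323960) = 1184370*13719247928 = 16248665668485360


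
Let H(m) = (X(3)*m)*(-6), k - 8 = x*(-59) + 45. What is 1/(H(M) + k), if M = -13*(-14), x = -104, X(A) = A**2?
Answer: -1/3639 ≈ -0.00027480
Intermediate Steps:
M = 182
k = 6189 (k = 8 + (-104*(-59) + 45) = 8 + (6136 + 45) = 8 + 6181 = 6189)
H(m) = -54*m (H(m) = (3**2*m)*(-6) = (9*m)*(-6) = -54*m)
1/(H(M) + k) = 1/(-54*182 + 6189) = 1/(-9828 + 6189) = 1/(-3639) = -1/3639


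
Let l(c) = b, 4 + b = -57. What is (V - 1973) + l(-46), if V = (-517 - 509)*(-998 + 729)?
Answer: 273960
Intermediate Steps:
b = -61 (b = -4 - 57 = -61)
l(c) = -61
V = 275994 (V = -1026*(-269) = 275994)
(V - 1973) + l(-46) = (275994 - 1973) - 61 = 274021 - 61 = 273960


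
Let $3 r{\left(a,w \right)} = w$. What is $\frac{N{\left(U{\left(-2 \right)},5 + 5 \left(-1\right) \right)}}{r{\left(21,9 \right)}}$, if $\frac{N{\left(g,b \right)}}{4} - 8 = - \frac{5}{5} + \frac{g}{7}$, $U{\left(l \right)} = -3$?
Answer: $\frac{184}{21} \approx 8.7619$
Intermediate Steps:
$N{\left(g,b \right)} = 28 + \frac{4 g}{7}$ ($N{\left(g,b \right)} = 32 + 4 \left(- \frac{5}{5} + \frac{g}{7}\right) = 32 + 4 \left(\left(-5\right) \frac{1}{5} + g \frac{1}{7}\right) = 32 + 4 \left(-1 + \frac{g}{7}\right) = 32 + \left(-4 + \frac{4 g}{7}\right) = 28 + \frac{4 g}{7}$)
$r{\left(a,w \right)} = \frac{w}{3}$
$\frac{N{\left(U{\left(-2 \right)},5 + 5 \left(-1\right) \right)}}{r{\left(21,9 \right)}} = \frac{28 + \frac{4}{7} \left(-3\right)}{\frac{1}{3} \cdot 9} = \frac{28 - \frac{12}{7}}{3} = \frac{184}{7} \cdot \frac{1}{3} = \frac{184}{21}$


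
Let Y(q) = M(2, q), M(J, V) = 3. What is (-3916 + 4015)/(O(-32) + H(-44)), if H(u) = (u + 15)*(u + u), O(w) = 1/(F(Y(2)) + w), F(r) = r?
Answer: 319/8223 ≈ 0.038794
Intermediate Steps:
Y(q) = 3
O(w) = 1/(3 + w)
H(u) = 2*u*(15 + u) (H(u) = (15 + u)*(2*u) = 2*u*(15 + u))
(-3916 + 4015)/(O(-32) + H(-44)) = (-3916 + 4015)/(1/(3 - 32) + 2*(-44)*(15 - 44)) = 99/(1/(-29) + 2*(-44)*(-29)) = 99/(-1/29 + 2552) = 99/(74007/29) = 99*(29/74007) = 319/8223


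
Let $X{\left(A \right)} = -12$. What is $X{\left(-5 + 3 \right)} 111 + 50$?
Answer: $-1282$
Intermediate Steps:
$X{\left(-5 + 3 \right)} 111 + 50 = \left(-12\right) 111 + 50 = -1332 + 50 = -1282$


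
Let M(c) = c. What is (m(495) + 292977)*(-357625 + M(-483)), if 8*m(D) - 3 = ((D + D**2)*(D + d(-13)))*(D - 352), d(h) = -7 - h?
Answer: -1574970907116333/2 ≈ -7.8749e+14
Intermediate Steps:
m(D) = 3/8 + (-352 + D)*(6 + D)*(D + D**2)/8 (m(D) = 3/8 + (((D + D**2)*(D + (-7 - 1*(-13))))*(D - 352))/8 = 3/8 + (((D + D**2)*(D + (-7 + 13)))*(-352 + D))/8 = 3/8 + (((D + D**2)*(D + 6))*(-352 + D))/8 = 3/8 + (((D + D**2)*(6 + D))*(-352 + D))/8 = 3/8 + (((6 + D)*(D + D**2))*(-352 + D))/8 = 3/8 + ((-352 + D)*(6 + D)*(D + D**2))/8 = 3/8 + (-352 + D)*(6 + D)*(D + D**2)/8)
(m(495) + 292977)*(-357625 + M(-483)) = ((3/8 - 264*495 - 1229/4*495**2 - 345/8*495**3 + (1/8)*495**4) + 292977)*(-357625 - 483) = ((3/8 - 130680 - 1229/4*245025 - 345/8*121287375 + (1/8)*60037250625) + 292977)*(-358108) = ((3/8 - 130680 - 301135725/4 - 41844144375/8 + 60037250625/8) + 292977)*(-358108) = (17589789363/8 + 292977)*(-358108) = (17592133179/8)*(-358108) = -1574970907116333/2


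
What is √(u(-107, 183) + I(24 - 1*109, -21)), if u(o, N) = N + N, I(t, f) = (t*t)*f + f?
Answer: 174*I*√5 ≈ 389.08*I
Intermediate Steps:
I(t, f) = f + f*t² (I(t, f) = t²*f + f = f*t² + f = f + f*t²)
u(o, N) = 2*N
√(u(-107, 183) + I(24 - 1*109, -21)) = √(2*183 - 21*(1 + (24 - 1*109)²)) = √(366 - 21*(1 + (24 - 109)²)) = √(366 - 21*(1 + (-85)²)) = √(366 - 21*(1 + 7225)) = √(366 - 21*7226) = √(366 - 151746) = √(-151380) = 174*I*√5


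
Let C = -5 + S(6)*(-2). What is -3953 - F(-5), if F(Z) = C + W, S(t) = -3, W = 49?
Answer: -4003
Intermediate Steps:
C = 1 (C = -5 - 3*(-2) = -5 + 6 = 1)
F(Z) = 50 (F(Z) = 1 + 49 = 50)
-3953 - F(-5) = -3953 - 1*50 = -3953 - 50 = -4003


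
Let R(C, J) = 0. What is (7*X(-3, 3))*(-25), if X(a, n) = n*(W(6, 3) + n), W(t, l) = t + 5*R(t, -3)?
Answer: -4725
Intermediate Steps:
W(t, l) = t (W(t, l) = t + 5*0 = t + 0 = t)
X(a, n) = n*(6 + n)
(7*X(-3, 3))*(-25) = (7*(3*(6 + 3)))*(-25) = (7*(3*9))*(-25) = (7*27)*(-25) = 189*(-25) = -4725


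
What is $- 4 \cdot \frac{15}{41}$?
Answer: $- \frac{60}{41} \approx -1.4634$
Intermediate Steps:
$- 4 \cdot \frac{15}{41} = - 4 \cdot 15 \cdot \frac{1}{41} = - \frac{4 \cdot 15}{41} = \left(-1\right) \frac{60}{41} = - \frac{60}{41}$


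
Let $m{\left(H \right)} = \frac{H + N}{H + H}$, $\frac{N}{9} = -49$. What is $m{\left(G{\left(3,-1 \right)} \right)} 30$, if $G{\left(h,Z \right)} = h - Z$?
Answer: $- \frac{6555}{4} \approx -1638.8$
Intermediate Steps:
$N = -441$ ($N = 9 \left(-49\right) = -441$)
$m{\left(H \right)} = \frac{-441 + H}{2 H}$ ($m{\left(H \right)} = \frac{H - 441}{H + H} = \frac{-441 + H}{2 H}$)
$m{\left(G{\left(3,-1 \right)} \right)} 30 = \frac{-441 + \left(3 - -1\right)}{2 \left(3 - -1\right)} 30 = \frac{-441 + \left(3 + 1\right)}{2 \left(3 + 1\right)} 30 = \frac{-441 + 4}{2 \cdot 4} \cdot 30 = \frac{1}{2} \cdot \frac{1}{4} \left(-437\right) 30 = \left(- \frac{437}{8}\right) 30 = - \frac{6555}{4}$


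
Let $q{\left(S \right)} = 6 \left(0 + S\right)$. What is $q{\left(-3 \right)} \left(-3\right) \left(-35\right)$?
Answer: $-1890$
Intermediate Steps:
$q{\left(S \right)} = 6 S$
$q{\left(-3 \right)} \left(-3\right) \left(-35\right) = 6 \left(-3\right) \left(-3\right) \left(-35\right) = \left(-18\right) \left(-3\right) \left(-35\right) = 54 \left(-35\right) = -1890$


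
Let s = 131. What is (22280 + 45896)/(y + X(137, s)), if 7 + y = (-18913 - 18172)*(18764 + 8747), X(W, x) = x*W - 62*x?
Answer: -68176/1020235617 ≈ -6.6824e-5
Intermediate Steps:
X(W, x) = -62*x + W*x (X(W, x) = W*x - 62*x = -62*x + W*x)
y = -1020245442 (y = -7 + (-18913 - 18172)*(18764 + 8747) = -7 - 37085*27511 = -7 - 1020245435 = -1020245442)
(22280 + 45896)/(y + X(137, s)) = (22280 + 45896)/(-1020245442 + 131*(-62 + 137)) = 68176/(-1020245442 + 131*75) = 68176/(-1020245442 + 9825) = 68176/(-1020235617) = 68176*(-1/1020235617) = -68176/1020235617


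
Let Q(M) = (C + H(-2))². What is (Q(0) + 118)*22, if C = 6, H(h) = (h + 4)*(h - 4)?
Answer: 3388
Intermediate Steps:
H(h) = (-4 + h)*(4 + h) (H(h) = (4 + h)*(-4 + h) = (-4 + h)*(4 + h))
Q(M) = 36 (Q(M) = (6 + (-16 + (-2)²))² = (6 + (-16 + 4))² = (6 - 12)² = (-6)² = 36)
(Q(0) + 118)*22 = (36 + 118)*22 = 154*22 = 3388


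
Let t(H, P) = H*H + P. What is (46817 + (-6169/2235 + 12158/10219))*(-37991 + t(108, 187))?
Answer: -5589983400345472/4567893 ≈ -1.2238e+9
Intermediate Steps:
t(H, P) = P + H² (t(H, P) = H² + P = P + H²)
(46817 + (-6169/2235 + 12158/10219))*(-37991 + t(108, 187)) = (46817 + (-6169/2235 + 12158/10219))*(-37991 + (187 + 108²)) = (46817 + (-6169*1/2235 + 12158*(1/10219)))*(-37991 + (187 + 11664)) = (46817 + (-6169/2235 + 12158/10219))*(-37991 + 11851) = (46817 - 35867881/22839465)*(-26140) = (1069239365024/22839465)*(-26140) = -5589983400345472/4567893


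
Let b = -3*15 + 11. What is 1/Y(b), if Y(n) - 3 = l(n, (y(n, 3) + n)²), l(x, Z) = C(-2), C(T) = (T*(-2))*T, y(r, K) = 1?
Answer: -⅕ ≈ -0.20000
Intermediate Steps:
b = -34 (b = -45 + 11 = -34)
C(T) = -2*T² (C(T) = (-2*T)*T = -2*T²)
l(x, Z) = -8 (l(x, Z) = -2*(-2)² = -2*4 = -8)
Y(n) = -5 (Y(n) = 3 - 8 = -5)
1/Y(b) = 1/(-5) = -⅕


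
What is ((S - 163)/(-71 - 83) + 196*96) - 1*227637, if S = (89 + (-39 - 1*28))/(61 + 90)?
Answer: -693699849/3322 ≈ -2.0882e+5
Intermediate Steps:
S = 22/151 (S = (89 + (-39 - 28))/151 = (89 - 67)*(1/151) = 22*(1/151) = 22/151 ≈ 0.14570)
((S - 163)/(-71 - 83) + 196*96) - 1*227637 = ((22/151 - 163)/(-71 - 83) + 196*96) - 1*227637 = (-24591/151/(-154) + 18816) - 227637 = (-24591/151*(-1/154) + 18816) - 227637 = (3513/3322 + 18816) - 227637 = 62510265/3322 - 227637 = -693699849/3322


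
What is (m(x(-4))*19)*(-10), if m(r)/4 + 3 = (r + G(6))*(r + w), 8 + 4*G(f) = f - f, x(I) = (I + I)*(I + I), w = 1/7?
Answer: -21140920/7 ≈ -3.0201e+6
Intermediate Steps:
w = ⅐ ≈ 0.14286
x(I) = 4*I² (x(I) = (2*I)*(2*I) = 4*I²)
G(f) = -2 (G(f) = -2 + (f - f)/4 = -2 + (¼)*0 = -2 + 0 = -2)
m(r) = -12 + 4*(-2 + r)*(⅐ + r) (m(r) = -12 + 4*((r - 2)*(r + ⅐)) = -12 + 4*((-2 + r)*(⅐ + r)) = -12 + 4*(-2 + r)*(⅐ + r))
(m(x(-4))*19)*(-10) = ((-92/7 + 4*(4*(-4)²)² - 208*(-4)²/7)*19)*(-10) = ((-92/7 + 4*(4*16)² - 208*16/7)*19)*(-10) = ((-92/7 + 4*64² - 52/7*64)*19)*(-10) = ((-92/7 + 4*4096 - 3328/7)*19)*(-10) = ((-92/7 + 16384 - 3328/7)*19)*(-10) = ((111268/7)*19)*(-10) = (2114092/7)*(-10) = -21140920/7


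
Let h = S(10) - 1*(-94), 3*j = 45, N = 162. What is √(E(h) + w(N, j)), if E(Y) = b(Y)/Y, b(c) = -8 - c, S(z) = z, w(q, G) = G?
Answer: √2353/13 ≈ 3.7314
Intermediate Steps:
j = 15 (j = (⅓)*45 = 15)
h = 104 (h = 10 - 1*(-94) = 10 + 94 = 104)
E(Y) = (-8 - Y)/Y
√(E(h) + w(N, j)) = √((-8 - 1*104)/104 + 15) = √((-8 - 104)/104 + 15) = √((1/104)*(-112) + 15) = √(-14/13 + 15) = √(181/13) = √2353/13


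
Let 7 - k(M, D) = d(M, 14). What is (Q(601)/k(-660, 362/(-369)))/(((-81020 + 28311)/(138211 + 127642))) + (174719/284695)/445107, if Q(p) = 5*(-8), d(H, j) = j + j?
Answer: -64169176195874029/6679270636771785 ≈ -9.6072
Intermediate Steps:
d(H, j) = 2*j
k(M, D) = -21 (k(M, D) = 7 - 2*14 = 7 - 1*28 = 7 - 28 = -21)
Q(p) = -40
(Q(601)/k(-660, 362/(-369)))/(((-81020 + 28311)/(138211 + 127642))) + (174719/284695)/445107 = (-40/(-21))/(((-81020 + 28311)/(138211 + 127642))) + (174719/284695)/445107 = (-40*(-1/21))/((-52709/265853)) + (174719*(1/284695))*(1/445107) = 40/(21*((-52709*1/265853))) + (174719/284695)*(1/445107) = 40/(21*(-52709/265853)) + 174719/126719737365 = (40/21)*(-265853/52709) + 174719/126719737365 = -1519160/158127 + 174719/126719737365 = -64169176195874029/6679270636771785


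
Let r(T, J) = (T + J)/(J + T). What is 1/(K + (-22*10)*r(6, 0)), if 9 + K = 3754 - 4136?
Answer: -1/611 ≈ -0.0016367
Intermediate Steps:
r(T, J) = 1 (r(T, J) = (J + T)/(J + T) = 1)
K = -391 (K = -9 + (3754 - 4136) = -9 - 382 = -391)
1/(K + (-22*10)*r(6, 0)) = 1/(-391 - 22*10*1) = 1/(-391 - 220*1) = 1/(-391 - 220) = 1/(-611) = -1/611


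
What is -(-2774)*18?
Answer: 49932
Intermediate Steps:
-(-2774)*18 = -146*(-342) = 49932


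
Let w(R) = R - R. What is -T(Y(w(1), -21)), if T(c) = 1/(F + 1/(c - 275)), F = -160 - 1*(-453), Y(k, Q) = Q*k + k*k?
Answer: -275/80574 ≈ -0.0034130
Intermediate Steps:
w(R) = 0
Y(k, Q) = k² + Q*k (Y(k, Q) = Q*k + k² = k² + Q*k)
F = 293 (F = -160 + 453 = 293)
T(c) = 1/(293 + 1/(-275 + c)) (T(c) = 1/(293 + 1/(c - 275)) = 1/(293 + 1/(-275 + c)))
-T(Y(w(1), -21)) = -(-275 + 0*(-21 + 0))/(-80574 + 293*(0*(-21 + 0))) = -(-275 + 0*(-21))/(-80574 + 293*(0*(-21))) = -(-275 + 0)/(-80574 + 293*0) = -(-275)/(-80574 + 0) = -(-275)/(-80574) = -(-1)*(-275)/80574 = -1*275/80574 = -275/80574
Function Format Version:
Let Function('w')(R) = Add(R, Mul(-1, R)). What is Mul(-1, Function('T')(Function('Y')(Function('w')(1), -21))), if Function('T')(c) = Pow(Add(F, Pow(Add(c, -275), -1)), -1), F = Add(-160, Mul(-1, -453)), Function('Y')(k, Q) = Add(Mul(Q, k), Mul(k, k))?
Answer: Rational(-275, 80574) ≈ -0.0034130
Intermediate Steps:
Function('w')(R) = 0
Function('Y')(k, Q) = Add(Pow(k, 2), Mul(Q, k)) (Function('Y')(k, Q) = Add(Mul(Q, k), Pow(k, 2)) = Add(Pow(k, 2), Mul(Q, k)))
F = 293 (F = Add(-160, 453) = 293)
Function('T')(c) = Pow(Add(293, Pow(Add(-275, c), -1)), -1) (Function('T')(c) = Pow(Add(293, Pow(Add(c, -275), -1)), -1) = Pow(Add(293, Pow(Add(-275, c), -1)), -1))
Mul(-1, Function('T')(Function('Y')(Function('w')(1), -21))) = Mul(-1, Mul(Pow(Add(-80574, Mul(293, Mul(0, Add(-21, 0)))), -1), Add(-275, Mul(0, Add(-21, 0))))) = Mul(-1, Mul(Pow(Add(-80574, Mul(293, Mul(0, -21))), -1), Add(-275, Mul(0, -21)))) = Mul(-1, Mul(Pow(Add(-80574, Mul(293, 0)), -1), Add(-275, 0))) = Mul(-1, Mul(Pow(Add(-80574, 0), -1), -275)) = Mul(-1, Mul(Pow(-80574, -1), -275)) = Mul(-1, Mul(Rational(-1, 80574), -275)) = Mul(-1, Rational(275, 80574)) = Rational(-275, 80574)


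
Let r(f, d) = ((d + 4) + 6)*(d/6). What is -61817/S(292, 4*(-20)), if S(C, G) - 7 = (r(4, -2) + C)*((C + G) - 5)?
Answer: -8831/8557 ≈ -1.0320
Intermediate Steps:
r(f, d) = d*(10 + d)/6 (r(f, d) = ((4 + d) + 6)*(d*(⅙)) = (10 + d)*(d/6) = d*(10 + d)/6)
S(C, G) = 7 + (-8/3 + C)*(-5 + C + G) (S(C, G) = 7 + ((⅙)*(-2)*(10 - 2) + C)*((C + G) - 5) = 7 + ((⅙)*(-2)*8 + C)*(-5 + C + G) = 7 + (-8/3 + C)*(-5 + C + G))
-61817/S(292, 4*(-20)) = -61817/(61/3 + 292² - 23/3*292 - 32*(-20)/3 + 292*(4*(-20))) = -61817/(61/3 + 85264 - 6716/3 - 8/3*(-80) + 292*(-80)) = -61817/(61/3 + 85264 - 6716/3 + 640/3 - 23360) = -61817/59899 = -61817*1/59899 = -8831/8557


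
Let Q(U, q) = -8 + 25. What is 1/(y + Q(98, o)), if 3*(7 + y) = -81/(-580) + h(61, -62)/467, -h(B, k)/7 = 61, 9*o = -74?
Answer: 812580/7915967 ≈ 0.10265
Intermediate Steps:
o = -74/9 (o = (⅑)*(-74) = -74/9 ≈ -8.2222)
h(B, k) = -427 (h(B, k) = -7*61 = -427)
Q(U, q) = 17
y = -5897893/812580 (y = -7 + (-81/(-580) - 427/467)/3 = -7 + (-81*(-1/580) - 427*1/467)/3 = -7 + (81/580 - 427/467)/3 = -7 + (⅓)*(-209833/270860) = -7 - 209833/812580 = -5897893/812580 ≈ -7.2582)
1/(y + Q(98, o)) = 1/(-5897893/812580 + 17) = 1/(7915967/812580) = 812580/7915967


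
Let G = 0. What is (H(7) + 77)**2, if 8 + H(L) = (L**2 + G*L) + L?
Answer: 15625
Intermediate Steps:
H(L) = -8 + L + L**2 (H(L) = -8 + ((L**2 + 0*L) + L) = -8 + ((L**2 + 0) + L) = -8 + (L**2 + L) = -8 + (L + L**2) = -8 + L + L**2)
(H(7) + 77)**2 = ((-8 + 7 + 7**2) + 77)**2 = ((-8 + 7 + 49) + 77)**2 = (48 + 77)**2 = 125**2 = 15625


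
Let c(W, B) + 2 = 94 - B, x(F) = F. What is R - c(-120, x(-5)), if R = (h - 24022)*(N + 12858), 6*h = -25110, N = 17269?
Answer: -849792386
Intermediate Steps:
h = -4185 (h = (⅙)*(-25110) = -4185)
c(W, B) = 92 - B (c(W, B) = -2 + (94 - B) = 92 - B)
R = -849792289 (R = (-4185 - 24022)*(17269 + 12858) = -28207*30127 = -849792289)
R - c(-120, x(-5)) = -849792289 - (92 - 1*(-5)) = -849792289 - (92 + 5) = -849792289 - 1*97 = -849792289 - 97 = -849792386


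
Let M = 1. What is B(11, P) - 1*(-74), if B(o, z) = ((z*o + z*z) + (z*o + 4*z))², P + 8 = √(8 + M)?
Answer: 11099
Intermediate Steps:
P = -5 (P = -8 + √(8 + 1) = -8 + √9 = -8 + 3 = -5)
B(o, z) = (z² + 4*z + 2*o*z)² (B(o, z) = ((o*z + z²) + (o*z + 4*z))² = ((z² + o*z) + (4*z + o*z))² = (z² + 4*z + 2*o*z)²)
B(11, P) - 1*(-74) = (-5)²*(4 - 5 + 2*11)² - 1*(-74) = 25*(4 - 5 + 22)² + 74 = 25*21² + 74 = 25*441 + 74 = 11025 + 74 = 11099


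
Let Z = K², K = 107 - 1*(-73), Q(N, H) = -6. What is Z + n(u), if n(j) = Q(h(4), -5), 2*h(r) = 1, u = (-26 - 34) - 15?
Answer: 32394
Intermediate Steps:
u = -75 (u = -60 - 15 = -75)
h(r) = ½ (h(r) = (½)*1 = ½)
K = 180 (K = 107 + 73 = 180)
n(j) = -6
Z = 32400 (Z = 180² = 32400)
Z + n(u) = 32400 - 6 = 32394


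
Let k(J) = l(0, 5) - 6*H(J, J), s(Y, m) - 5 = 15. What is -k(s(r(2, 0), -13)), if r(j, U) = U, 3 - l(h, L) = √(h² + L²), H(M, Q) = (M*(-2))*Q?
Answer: -4798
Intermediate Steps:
H(M, Q) = -2*M*Q (H(M, Q) = (-2*M)*Q = -2*M*Q)
l(h, L) = 3 - √(L² + h²) (l(h, L) = 3 - √(h² + L²) = 3 - √(L² + h²))
s(Y, m) = 20 (s(Y, m) = 5 + 15 = 20)
k(J) = -2 + 12*J² (k(J) = (3 - √(5² + 0²)) - (-12)*J*J = (3 - √(25 + 0)) - (-12)*J² = (3 - √25) + 12*J² = (3 - 1*5) + 12*J² = (3 - 5) + 12*J² = -2 + 12*J²)
-k(s(r(2, 0), -13)) = -(-2 + 12*20²) = -(-2 + 12*400) = -(-2 + 4800) = -1*4798 = -4798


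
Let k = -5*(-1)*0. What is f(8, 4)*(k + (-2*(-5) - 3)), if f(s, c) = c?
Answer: 28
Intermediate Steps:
k = 0 (k = 5*0 = 0)
f(8, 4)*(k + (-2*(-5) - 3)) = 4*(0 + (-2*(-5) - 3)) = 4*(0 + (10 - 3)) = 4*(0 + 7) = 4*7 = 28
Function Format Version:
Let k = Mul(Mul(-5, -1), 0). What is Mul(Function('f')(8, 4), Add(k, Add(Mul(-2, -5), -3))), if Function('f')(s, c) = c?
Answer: 28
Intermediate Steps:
k = 0 (k = Mul(5, 0) = 0)
Mul(Function('f')(8, 4), Add(k, Add(Mul(-2, -5), -3))) = Mul(4, Add(0, Add(Mul(-2, -5), -3))) = Mul(4, Add(0, Add(10, -3))) = Mul(4, Add(0, 7)) = Mul(4, 7) = 28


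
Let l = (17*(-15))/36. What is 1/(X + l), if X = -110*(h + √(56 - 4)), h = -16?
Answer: 50484/70373285 + 6336*√13/70373285 ≈ 0.0010420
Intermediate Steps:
l = -85/12 (l = -255*1/36 = -85/12 ≈ -7.0833)
X = 1760 - 220*√13 (X = -110*(-16 + √(56 - 4)) = -110*(-16 + √52) = -110*(-16 + 2*√13) = 1760 - 220*√13 ≈ 966.78)
1/(X + l) = 1/((1760 - 220*√13) - 85/12) = 1/(21035/12 - 220*√13)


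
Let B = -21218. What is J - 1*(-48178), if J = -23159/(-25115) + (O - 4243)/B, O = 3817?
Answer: 12837039939556/266445035 ≈ 48179.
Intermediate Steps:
J = 251043326/266445035 (J = -23159/(-25115) + (3817 - 4243)/(-21218) = -23159*(-1/25115) - 426*(-1/21218) = 23159/25115 + 213/10609 = 251043326/266445035 ≈ 0.94220)
J - 1*(-48178) = 251043326/266445035 - 1*(-48178) = 251043326/266445035 + 48178 = 12837039939556/266445035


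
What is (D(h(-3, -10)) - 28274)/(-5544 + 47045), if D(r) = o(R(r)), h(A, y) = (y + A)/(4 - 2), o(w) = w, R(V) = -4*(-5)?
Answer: -28254/41501 ≈ -0.68080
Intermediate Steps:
R(V) = 20
h(A, y) = A/2 + y/2 (h(A, y) = (A + y)/2 = (A + y)*(1/2) = A/2 + y/2)
D(r) = 20
(D(h(-3, -10)) - 28274)/(-5544 + 47045) = (20 - 28274)/(-5544 + 47045) = -28254/41501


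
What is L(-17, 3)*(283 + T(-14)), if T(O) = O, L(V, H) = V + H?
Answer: -3766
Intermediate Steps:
L(V, H) = H + V
L(-17, 3)*(283 + T(-14)) = (3 - 17)*(283 - 14) = -14*269 = -3766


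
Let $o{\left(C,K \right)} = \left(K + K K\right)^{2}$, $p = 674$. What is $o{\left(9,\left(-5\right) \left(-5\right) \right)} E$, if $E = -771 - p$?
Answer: $-610512500$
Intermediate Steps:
$o{\left(C,K \right)} = \left(K + K^{2}\right)^{2}$
$E = -1445$ ($E = -771 - 674 = -1445$)
$o{\left(9,\left(-5\right) \left(-5\right) \right)} E = \left(\left(-5\right) \left(-5\right)\right)^{2} \left(1 - -25\right)^{2} \left(-1445\right) = 25^{2} \left(1 + 25\right)^{2} \left(-1445\right) = 625 \cdot 26^{2} \left(-1445\right) = 625 \cdot 676 \left(-1445\right) = 422500 \left(-1445\right) = -610512500$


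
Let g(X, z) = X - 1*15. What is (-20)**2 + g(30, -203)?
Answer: 415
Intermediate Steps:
g(X, z) = -15 + X (g(X, z) = X - 15 = -15 + X)
(-20)**2 + g(30, -203) = (-20)**2 + (-15 + 30) = 400 + 15 = 415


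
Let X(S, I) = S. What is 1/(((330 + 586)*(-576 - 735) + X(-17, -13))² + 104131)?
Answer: 1/1442144101580 ≈ 6.9341e-13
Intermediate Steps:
1/(((330 + 586)*(-576 - 735) + X(-17, -13))² + 104131) = 1/(((330 + 586)*(-576 - 735) - 17)² + 104131) = 1/((916*(-1311) - 17)² + 104131) = 1/((-1200876 - 17)² + 104131) = 1/((-1200893)² + 104131) = 1/(1442143997449 + 104131) = 1/1442144101580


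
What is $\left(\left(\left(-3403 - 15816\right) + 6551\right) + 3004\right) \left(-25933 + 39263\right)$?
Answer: $-128821120$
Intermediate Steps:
$\left(\left(\left(-3403 - 15816\right) + 6551\right) + 3004\right) \left(-25933 + 39263\right) = \left(\left(-19219 + 6551\right) + 3004\right) 13330 = \left(-12668 + 3004\right) 13330 = \left(-9664\right) 13330 = -128821120$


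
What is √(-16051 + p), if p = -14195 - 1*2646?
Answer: 2*I*√8223 ≈ 181.36*I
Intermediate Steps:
p = -16841 (p = -14195 - 2646 = -16841)
√(-16051 + p) = √(-16051 - 16841) = √(-32892) = 2*I*√8223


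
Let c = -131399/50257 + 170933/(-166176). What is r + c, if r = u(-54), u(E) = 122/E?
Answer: -5099395867/863949024 ≈ -5.9024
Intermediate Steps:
r = -61/27 (r = 122/(-54) = 122*(-1/54) = -61/27 ≈ -2.2593)
c = -1049170345/287983008 (c = -131399*1/50257 + 170933*(-1/166176) = -4531/1733 - 170933/166176 = -1049170345/287983008 ≈ -3.6432)
r + c = -61/27 - 1049170345/287983008 = -5099395867/863949024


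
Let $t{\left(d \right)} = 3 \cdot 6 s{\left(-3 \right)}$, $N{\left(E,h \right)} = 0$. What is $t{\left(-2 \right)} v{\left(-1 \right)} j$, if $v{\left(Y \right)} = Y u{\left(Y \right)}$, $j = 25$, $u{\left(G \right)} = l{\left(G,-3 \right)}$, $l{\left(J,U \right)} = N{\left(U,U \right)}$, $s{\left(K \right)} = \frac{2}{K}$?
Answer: $0$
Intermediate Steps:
$t{\left(d \right)} = -12$ ($t{\left(d \right)} = 3 \cdot 6 \frac{2}{-3} = 18 \cdot 2 \left(- \frac{1}{3}\right) = 18 \left(- \frac{2}{3}\right) = -12$)
$l{\left(J,U \right)} = 0$
$u{\left(G \right)} = 0$
$v{\left(Y \right)} = 0$ ($v{\left(Y \right)} = Y 0 = 0$)
$t{\left(-2 \right)} v{\left(-1 \right)} j = \left(-12\right) 0 \cdot 25 = 0 \cdot 25 = 0$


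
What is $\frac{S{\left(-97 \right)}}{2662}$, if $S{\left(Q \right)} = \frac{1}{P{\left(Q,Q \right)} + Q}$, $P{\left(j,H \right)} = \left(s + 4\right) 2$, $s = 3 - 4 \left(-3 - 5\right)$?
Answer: $- \frac{1}{50578} \approx -1.9771 \cdot 10^{-5}$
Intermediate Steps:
$s = 35$ ($s = 3 - 4 \left(-3 - 5\right) = 3 - -32 = 3 + 32 = 35$)
$P{\left(j,H \right)} = 78$ ($P{\left(j,H \right)} = \left(35 + 4\right) 2 = 39 \cdot 2 = 78$)
$S{\left(Q \right)} = \frac{1}{78 + Q}$
$\frac{S{\left(-97 \right)}}{2662} = \frac{1}{\left(78 - 97\right) 2662} = \frac{1}{-19} \cdot \frac{1}{2662} = \left(- \frac{1}{19}\right) \frac{1}{2662} = - \frac{1}{50578}$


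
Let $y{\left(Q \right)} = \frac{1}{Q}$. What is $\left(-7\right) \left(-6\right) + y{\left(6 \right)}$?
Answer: $\frac{253}{6} \approx 42.167$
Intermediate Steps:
$\left(-7\right) \left(-6\right) + y{\left(6 \right)} = \left(-7\right) \left(-6\right) + \frac{1}{6} = 42 + \frac{1}{6} = \frac{253}{6}$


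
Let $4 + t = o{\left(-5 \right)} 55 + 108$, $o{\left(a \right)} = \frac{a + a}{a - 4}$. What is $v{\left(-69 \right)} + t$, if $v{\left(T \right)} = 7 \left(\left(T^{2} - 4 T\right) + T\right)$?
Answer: $\frac{314470}{9} \approx 34941.0$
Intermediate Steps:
$o{\left(a \right)} = \frac{2 a}{-4 + a}$
$v{\left(T \right)} = - 21 T + 7 T^{2}$ ($v{\left(T \right)} = 7 \left(T^{2} - 3 T\right) = - 21 T + 7 T^{2}$)
$t = \frac{1486}{9}$ ($t = -4 + \left(2 \left(-5\right) \frac{1}{-4 - 5} \cdot 55 + 108\right) = -4 + \left(2 \left(-5\right) \frac{1}{-9} \cdot 55 + 108\right) = -4 + \left(2 \left(-5\right) \left(- \frac{1}{9}\right) 55 + 108\right) = -4 + \left(\frac{10}{9} \cdot 55 + 108\right) = -4 + \left(\frac{550}{9} + 108\right) = -4 + \frac{1522}{9} = \frac{1486}{9} \approx 165.11$)
$v{\left(-69 \right)} + t = 7 \left(-69\right) \left(-3 - 69\right) + \frac{1486}{9} = 7 \left(-69\right) \left(-72\right) + \frac{1486}{9} = 34776 + \frac{1486}{9} = \frac{314470}{9}$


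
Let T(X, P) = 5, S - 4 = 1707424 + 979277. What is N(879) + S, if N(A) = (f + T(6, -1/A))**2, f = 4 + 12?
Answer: 2687146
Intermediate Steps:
f = 16
S = 2686705 (S = 4 + (1707424 + 979277) = 4 + 2686701 = 2686705)
N(A) = 441 (N(A) = (16 + 5)**2 = 21**2 = 441)
N(879) + S = 441 + 2686705 = 2687146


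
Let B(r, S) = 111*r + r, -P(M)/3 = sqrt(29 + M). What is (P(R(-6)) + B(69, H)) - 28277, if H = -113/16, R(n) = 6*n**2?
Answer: -20549 - 21*sqrt(5) ≈ -20596.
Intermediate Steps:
P(M) = -3*sqrt(29 + M)
H = -113/16 (H = -113*1/16 = -113/16 ≈ -7.0625)
B(r, S) = 112*r
(P(R(-6)) + B(69, H)) - 28277 = (-3*sqrt(29 + 6*(-6)**2) + 112*69) - 28277 = (-3*sqrt(29 + 6*36) + 7728) - 28277 = (-3*sqrt(29 + 216) + 7728) - 28277 = (-21*sqrt(5) + 7728) - 28277 = (7728 - 21*sqrt(5)) - 28277 = -20549 - 21*sqrt(5)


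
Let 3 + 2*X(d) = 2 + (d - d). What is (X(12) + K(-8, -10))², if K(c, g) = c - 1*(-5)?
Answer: 49/4 ≈ 12.250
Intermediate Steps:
K(c, g) = 5 + c (K(c, g) = c + 5 = 5 + c)
X(d) = -½ (X(d) = -3/2 + (2 + (d - d))/2 = -3/2 + (2 + 0)/2 = -3/2 + (½)*2 = -3/2 + 1 = -½)
(X(12) + K(-8, -10))² = (-½ + (5 - 8))² = (-½ - 3)² = (-7/2)² = 49/4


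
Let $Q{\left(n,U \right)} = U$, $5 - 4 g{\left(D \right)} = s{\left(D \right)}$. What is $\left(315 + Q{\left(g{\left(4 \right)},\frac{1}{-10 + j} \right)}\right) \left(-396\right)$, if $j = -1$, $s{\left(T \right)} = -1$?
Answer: $-124704$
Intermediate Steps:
$g{\left(D \right)} = \frac{3}{2}$ ($g{\left(D \right)} = \frac{5}{4} - - \frac{1}{4} = \frac{5}{4} + \frac{1}{4} = \frac{3}{2}$)
$\left(315 + Q{\left(g{\left(4 \right)},\frac{1}{-10 + j} \right)}\right) \left(-396\right) = \left(315 + \frac{1}{-10 - 1}\right) \left(-396\right) = \left(315 + \frac{1}{-11}\right) \left(-396\right) = \left(315 - \frac{1}{11}\right) \left(-396\right) = \frac{3464}{11} \left(-396\right) = -124704$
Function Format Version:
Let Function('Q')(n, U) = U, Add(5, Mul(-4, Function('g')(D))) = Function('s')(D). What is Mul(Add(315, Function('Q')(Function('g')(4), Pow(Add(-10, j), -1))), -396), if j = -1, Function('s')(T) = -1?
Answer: -124704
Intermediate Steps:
Function('g')(D) = Rational(3, 2) (Function('g')(D) = Add(Rational(5, 4), Mul(Rational(-1, 4), -1)) = Add(Rational(5, 4), Rational(1, 4)) = Rational(3, 2))
Mul(Add(315, Function('Q')(Function('g')(4), Pow(Add(-10, j), -1))), -396) = Mul(Add(315, Pow(Add(-10, -1), -1)), -396) = Mul(Add(315, Pow(-11, -1)), -396) = Mul(Add(315, Rational(-1, 11)), -396) = Mul(Rational(3464, 11), -396) = -124704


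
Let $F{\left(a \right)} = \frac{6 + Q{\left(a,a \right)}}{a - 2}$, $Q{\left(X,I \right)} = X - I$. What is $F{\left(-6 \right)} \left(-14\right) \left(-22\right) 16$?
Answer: $-3696$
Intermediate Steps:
$F{\left(a \right)} = \frac{6}{-2 + a}$ ($F{\left(a \right)} = \frac{6 + \left(a - a\right)}{a - 2} = \frac{6 + 0}{-2 + a} = \frac{6}{-2 + a}$)
$F{\left(-6 \right)} \left(-14\right) \left(-22\right) 16 = \frac{6}{-2 - 6} \left(-14\right) \left(-22\right) 16 = \frac{6}{-8} \cdot 308 \cdot 16 = 6 \left(- \frac{1}{8}\right) 4928 = \left(- \frac{3}{4}\right) 4928 = -3696$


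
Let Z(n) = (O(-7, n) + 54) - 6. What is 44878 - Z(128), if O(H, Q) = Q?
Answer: 44702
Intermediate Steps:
Z(n) = 48 + n (Z(n) = (n + 54) - 6 = (54 + n) - 6 = 48 + n)
44878 - Z(128) = 44878 - (48 + 128) = 44878 - 1*176 = 44878 - 176 = 44702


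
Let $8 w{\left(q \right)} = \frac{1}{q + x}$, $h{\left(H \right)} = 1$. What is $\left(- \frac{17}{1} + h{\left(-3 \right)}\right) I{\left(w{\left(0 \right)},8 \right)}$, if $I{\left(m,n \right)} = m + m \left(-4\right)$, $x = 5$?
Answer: $\frac{6}{5} \approx 1.2$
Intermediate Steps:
$w{\left(q \right)} = \frac{1}{8 \left(5 + q\right)}$ ($w{\left(q \right)} = \frac{1}{8 \left(q + 5\right)} = \frac{1}{8 \left(5 + q\right)}$)
$I{\left(m,n \right)} = - 3 m$ ($I{\left(m,n \right)} = m - 4 m = - 3 m$)
$\left(- \frac{17}{1} + h{\left(-3 \right)}\right) I{\left(w{\left(0 \right)},8 \right)} = \left(- \frac{17}{1} + 1\right) \left(- 3 \frac{1}{8 \left(5 + 0\right)}\right) = \left(\left(-17\right) 1 + 1\right) \left(- 3 \frac{1}{8 \cdot 5}\right) = \left(-17 + 1\right) \left(- 3 \cdot \frac{1}{8} \cdot \frac{1}{5}\right) = - 16 \left(\left(-3\right) \frac{1}{40}\right) = \left(-16\right) \left(- \frac{3}{40}\right) = \frac{6}{5}$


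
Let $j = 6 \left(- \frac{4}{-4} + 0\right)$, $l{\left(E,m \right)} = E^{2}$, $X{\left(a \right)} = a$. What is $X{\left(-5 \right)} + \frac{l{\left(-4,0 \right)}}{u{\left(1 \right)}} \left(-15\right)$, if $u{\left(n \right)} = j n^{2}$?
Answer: $-45$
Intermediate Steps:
$j = 6$ ($j = 6 \left(\left(-4\right) \left(- \frac{1}{4}\right) + 0\right) = 6 \left(1 + 0\right) = 6 \cdot 1 = 6$)
$u{\left(n \right)} = 6 n^{2}$
$X{\left(-5 \right)} + \frac{l{\left(-4,0 \right)}}{u{\left(1 \right)}} \left(-15\right) = -5 + \frac{\left(-4\right)^{2}}{6 \cdot 1^{2}} \left(-15\right) = -5 + \frac{16}{6 \cdot 1} \left(-15\right) = -5 + \frac{16}{6} \left(-15\right) = -5 + 16 \cdot \frac{1}{6} \left(-15\right) = -5 + \frac{8}{3} \left(-15\right) = -5 - 40 = -45$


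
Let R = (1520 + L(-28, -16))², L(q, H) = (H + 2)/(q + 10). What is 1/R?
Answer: 81/187333969 ≈ 4.3238e-7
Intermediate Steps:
L(q, H) = (2 + H)/(10 + q)
R = 187333969/81 (R = (1520 + (2 - 16)/(10 - 28))² = (1520 - 14/(-18))² = (1520 - 1/18*(-14))² = (1520 + 7/9)² = (13687/9)² = 187333969/81 ≈ 2.3128e+6)
1/R = 1/(187333969/81) = 81/187333969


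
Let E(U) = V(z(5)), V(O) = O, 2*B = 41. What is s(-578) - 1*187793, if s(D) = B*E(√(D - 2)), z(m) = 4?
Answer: -187711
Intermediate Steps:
B = 41/2 (B = (½)*41 = 41/2 ≈ 20.500)
E(U) = 4
s(D) = 82 (s(D) = (41/2)*4 = 82)
s(-578) - 1*187793 = 82 - 1*187793 = 82 - 187793 = -187711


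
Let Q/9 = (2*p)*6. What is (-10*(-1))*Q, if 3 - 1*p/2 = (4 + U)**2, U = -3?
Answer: 4320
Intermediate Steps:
p = 4 (p = 6 - 2*(4 - 3)**2 = 6 - 2*1**2 = 6 - 2*1 = 6 - 2 = 4)
Q = 432 (Q = 9*((2*4)*6) = 9*(8*6) = 9*48 = 432)
(-10*(-1))*Q = -10*(-1)*432 = 10*432 = 4320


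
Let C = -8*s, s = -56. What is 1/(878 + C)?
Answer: 1/1326 ≈ 0.00075415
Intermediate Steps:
C = 448 (C = -8*(-56) = 448)
1/(878 + C) = 1/(878 + 448) = 1/1326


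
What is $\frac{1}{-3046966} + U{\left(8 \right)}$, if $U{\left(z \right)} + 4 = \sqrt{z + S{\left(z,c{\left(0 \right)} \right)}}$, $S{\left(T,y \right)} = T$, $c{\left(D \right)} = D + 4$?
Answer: $- \frac{1}{3046966} \approx -3.282 \cdot 10^{-7}$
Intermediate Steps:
$c{\left(D \right)} = 4 + D$
$U{\left(z \right)} = -4 + \sqrt{2} \sqrt{z}$ ($U{\left(z \right)} = -4 + \sqrt{z + z} = -4 + \sqrt{2 z} = -4 + \sqrt{2} \sqrt{z}$)
$\frac{1}{-3046966} + U{\left(8 \right)} = \frac{1}{-3046966} - \left(4 - \sqrt{2} \sqrt{8}\right) = - \frac{1}{3046966} - \left(4 - \sqrt{2} \cdot 2 \sqrt{2}\right) = - \frac{1}{3046966} + \left(-4 + 4\right) = - \frac{1}{3046966} + 0 = - \frac{1}{3046966}$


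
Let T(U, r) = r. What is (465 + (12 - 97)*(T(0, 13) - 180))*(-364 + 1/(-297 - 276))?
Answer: -3057680180/573 ≈ -5.3363e+6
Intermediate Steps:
(465 + (12 - 97)*(T(0, 13) - 180))*(-364 + 1/(-297 - 276)) = (465 + (12 - 97)*(13 - 180))*(-364 + 1/(-297 - 276)) = (465 - 85*(-167))*(-364 + 1/(-573)) = (465 + 14195)*(-364 - 1/573) = 14660*(-208573/573) = -3057680180/573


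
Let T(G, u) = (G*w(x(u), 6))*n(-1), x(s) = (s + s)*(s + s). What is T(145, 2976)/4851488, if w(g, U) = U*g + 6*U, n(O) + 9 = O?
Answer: -38526112125/606436 ≈ -63529.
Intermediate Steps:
x(s) = 4*s**2 (x(s) = (2*s)*(2*s) = 4*s**2)
n(O) = -9 + O
w(g, U) = 6*U + U*g
T(G, u) = -10*G*(36 + 24*u**2) (T(G, u) = (G*(6*(6 + 4*u**2)))*(-9 - 1) = (G*(36 + 24*u**2))*(-10) = -10*G*(36 + 24*u**2))
T(145, 2976)/4851488 = -120*145*(3 + 2*2976**2)/4851488 = -120*145*(3 + 2*8856576)*(1/4851488) = -120*145*(3 + 17713152)*(1/4851488) = -120*145*17713155*(1/4851488) = -308208897000*1/4851488 = -38526112125/606436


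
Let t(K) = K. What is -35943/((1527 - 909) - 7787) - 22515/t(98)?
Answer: -157887621/702562 ≈ -224.73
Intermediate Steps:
-35943/((1527 - 909) - 7787) - 22515/t(98) = -35943/((1527 - 909) - 7787) - 22515/98 = -35943/(618 - 7787) - 22515*1/98 = -35943/(-7169) - 22515/98 = -35943*(-1/7169) - 22515/98 = 35943/7169 - 22515/98 = -157887621/702562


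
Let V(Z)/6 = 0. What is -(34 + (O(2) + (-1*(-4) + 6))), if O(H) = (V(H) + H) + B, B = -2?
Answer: -44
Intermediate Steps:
V(Z) = 0 (V(Z) = 6*0 = 0)
O(H) = -2 + H (O(H) = (0 + H) - 2 = H - 2 = -2 + H)
-(34 + (O(2) + (-1*(-4) + 6))) = -(34 + ((-2 + 2) + (-1*(-4) + 6))) = -(34 + (0 + (4 + 6))) = -(34 + (0 + 10)) = -(34 + 10) = -1*44 = -44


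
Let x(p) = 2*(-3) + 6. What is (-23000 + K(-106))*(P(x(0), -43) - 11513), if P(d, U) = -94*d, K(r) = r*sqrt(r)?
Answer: 264799000 + 1220378*I*sqrt(106) ≈ 2.648e+8 + 1.2565e+7*I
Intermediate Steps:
K(r) = r**(3/2)
x(p) = 0 (x(p) = -6 + 6 = 0)
(-23000 + K(-106))*(P(x(0), -43) - 11513) = (-23000 + (-106)**(3/2))*(-94*0 - 11513) = (-23000 - 106*I*sqrt(106))*(0 - 11513) = (-23000 - 106*I*sqrt(106))*(-11513) = 264799000 + 1220378*I*sqrt(106)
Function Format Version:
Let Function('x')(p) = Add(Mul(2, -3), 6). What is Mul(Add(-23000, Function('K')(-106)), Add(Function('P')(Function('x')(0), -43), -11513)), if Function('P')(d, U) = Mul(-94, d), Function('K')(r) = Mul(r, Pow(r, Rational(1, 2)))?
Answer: Add(264799000, Mul(1220378, I, Pow(106, Rational(1, 2)))) ≈ Add(2.6480e+8, Mul(1.2565e+7, I))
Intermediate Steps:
Function('K')(r) = Pow(r, Rational(3, 2))
Function('x')(p) = 0 (Function('x')(p) = Add(-6, 6) = 0)
Mul(Add(-23000, Function('K')(-106)), Add(Function('P')(Function('x')(0), -43), -11513)) = Mul(Add(-23000, Pow(-106, Rational(3, 2))), Add(Mul(-94, 0), -11513)) = Mul(Add(-23000, Mul(-106, I, Pow(106, Rational(1, 2)))), Add(0, -11513)) = Mul(Add(-23000, Mul(-106, I, Pow(106, Rational(1, 2)))), -11513) = Add(264799000, Mul(1220378, I, Pow(106, Rational(1, 2))))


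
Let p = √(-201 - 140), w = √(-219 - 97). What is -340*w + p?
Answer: I*(√341 - 680*√79) ≈ -6025.5*I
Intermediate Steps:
w = 2*I*√79 (w = √(-316) = 2*I*√79 ≈ 17.776*I)
p = I*√341 (p = √(-341) = I*√341 ≈ 18.466*I)
-340*w + p = -680*I*√79 + I*√341 = I*√341 - 680*I*√79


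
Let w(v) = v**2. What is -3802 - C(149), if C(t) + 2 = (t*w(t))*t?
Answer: -492888201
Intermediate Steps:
C(t) = -2 + t**4 (C(t) = -2 + (t*t**2)*t = -2 + t**3*t = -2 + t**4)
-3802 - C(149) = -3802 - (-2 + 149**4) = -3802 - (-2 + 492884401) = -3802 - 1*492884399 = -3802 - 492884399 = -492888201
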